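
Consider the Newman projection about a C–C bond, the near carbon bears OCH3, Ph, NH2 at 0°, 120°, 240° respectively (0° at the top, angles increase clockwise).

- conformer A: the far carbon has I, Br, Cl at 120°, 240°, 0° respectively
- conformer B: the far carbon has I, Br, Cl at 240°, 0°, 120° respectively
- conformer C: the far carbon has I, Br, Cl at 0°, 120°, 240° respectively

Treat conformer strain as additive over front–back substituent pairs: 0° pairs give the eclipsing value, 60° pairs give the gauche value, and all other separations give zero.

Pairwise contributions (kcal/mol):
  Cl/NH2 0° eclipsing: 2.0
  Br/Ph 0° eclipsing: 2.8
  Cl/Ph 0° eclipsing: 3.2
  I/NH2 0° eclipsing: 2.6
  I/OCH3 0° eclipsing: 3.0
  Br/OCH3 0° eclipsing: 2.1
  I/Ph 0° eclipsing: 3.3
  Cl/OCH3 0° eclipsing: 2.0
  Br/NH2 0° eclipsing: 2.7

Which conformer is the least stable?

A

A (eclipsed): OCH3(0°)/Cl(0°) eclipsed 2.0; Ph(120°)/I(120°) eclipsed 3.3; NH2(240°)/Br(240°) eclipsed 2.7 → 8.0 kcal/mol.
B (eclipsed): OCH3(0°)/Br(0°) eclipsed 2.1; Ph(120°)/Cl(120°) eclipsed 3.2; NH2(240°)/I(240°) eclipsed 2.6 → 7.9 kcal/mol.
C (eclipsed): OCH3(0°)/I(0°) eclipsed 3.0; Ph(120°)/Br(120°) eclipsed 2.8; NH2(240°)/Cl(240°) eclipsed 2.0 → 7.8 kcal/mol.
A has the highest total (8.0 kcal/mol).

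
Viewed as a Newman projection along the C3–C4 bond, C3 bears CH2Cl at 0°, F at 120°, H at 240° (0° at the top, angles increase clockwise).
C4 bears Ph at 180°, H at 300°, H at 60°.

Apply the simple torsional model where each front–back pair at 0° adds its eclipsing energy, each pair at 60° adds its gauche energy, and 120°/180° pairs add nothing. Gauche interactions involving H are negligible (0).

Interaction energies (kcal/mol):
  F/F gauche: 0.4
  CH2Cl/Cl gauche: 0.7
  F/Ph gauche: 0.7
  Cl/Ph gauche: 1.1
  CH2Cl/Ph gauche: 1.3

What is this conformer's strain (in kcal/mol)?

This conformer (staggered): F(120°)/Ph(180°) gauche 0.7 → 0.7 kcal/mol.

0.7 kcal/mol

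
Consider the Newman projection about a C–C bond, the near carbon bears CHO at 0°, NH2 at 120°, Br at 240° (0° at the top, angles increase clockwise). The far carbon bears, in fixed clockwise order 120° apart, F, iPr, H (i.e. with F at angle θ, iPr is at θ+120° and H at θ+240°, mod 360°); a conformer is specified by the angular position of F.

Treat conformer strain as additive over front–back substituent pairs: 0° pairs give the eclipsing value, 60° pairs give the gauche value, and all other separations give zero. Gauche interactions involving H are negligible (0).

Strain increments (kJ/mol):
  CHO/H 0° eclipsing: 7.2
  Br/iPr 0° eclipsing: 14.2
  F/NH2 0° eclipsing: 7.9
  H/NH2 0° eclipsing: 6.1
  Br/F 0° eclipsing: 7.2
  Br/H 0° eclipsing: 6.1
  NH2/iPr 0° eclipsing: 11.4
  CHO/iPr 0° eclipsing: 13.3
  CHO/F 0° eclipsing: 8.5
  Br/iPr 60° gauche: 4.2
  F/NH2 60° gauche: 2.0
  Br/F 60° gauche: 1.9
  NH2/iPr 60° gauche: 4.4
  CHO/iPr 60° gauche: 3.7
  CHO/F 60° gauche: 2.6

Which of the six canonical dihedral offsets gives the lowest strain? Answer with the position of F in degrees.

180°

F at 0° (eclipsed): CHO–F eclipsed, NH2–iPr eclipsed, Br–H eclipsed; 8.5 + 11.4 + 6.1 = 26.0 kJ/mol.
F at 60° (staggered): CHO–F gauche, NH2–F gauche, NH2–iPr gauche, Br–iPr gauche; 2.6 + 2.0 + 4.4 + 4.2 = 13.2 kJ/mol.
F at 120° (eclipsed): CHO–H eclipsed, NH2–F eclipsed, Br–iPr eclipsed; 7.2 + 7.9 + 14.2 = 29.3 kJ/mol.
F at 180° (staggered): CHO–iPr gauche, NH2–F gauche, Br–F gauche, Br–iPr gauche; 3.7 + 2.0 + 1.9 + 4.2 = 11.8 kJ/mol.
F at 240° (eclipsed): CHO–iPr eclipsed, NH2–H eclipsed, Br–F eclipsed; 13.3 + 6.1 + 7.2 = 26.6 kJ/mol.
F at 300° (staggered): CHO–F gauche, CHO–iPr gauche, NH2–iPr gauche, Br–F gauche; 2.6 + 3.7 + 4.4 + 1.9 = 12.6 kJ/mol.
The minimum (11.8 kJ/mol) occurs with F at 180°.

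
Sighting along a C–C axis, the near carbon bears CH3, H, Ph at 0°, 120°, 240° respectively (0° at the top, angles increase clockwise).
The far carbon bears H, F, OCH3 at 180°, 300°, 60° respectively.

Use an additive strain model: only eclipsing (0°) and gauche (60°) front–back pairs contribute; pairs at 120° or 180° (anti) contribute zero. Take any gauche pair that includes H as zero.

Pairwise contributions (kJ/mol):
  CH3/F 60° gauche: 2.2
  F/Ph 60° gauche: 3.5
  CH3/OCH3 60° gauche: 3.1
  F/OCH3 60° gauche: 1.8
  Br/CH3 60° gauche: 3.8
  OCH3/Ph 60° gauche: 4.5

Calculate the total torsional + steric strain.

This conformer (staggered): CH3–F gauche, CH3–OCH3 gauche, Ph–F gauche; 2.2 + 3.1 + 3.5 = 8.8 kJ/mol.

8.8 kJ/mol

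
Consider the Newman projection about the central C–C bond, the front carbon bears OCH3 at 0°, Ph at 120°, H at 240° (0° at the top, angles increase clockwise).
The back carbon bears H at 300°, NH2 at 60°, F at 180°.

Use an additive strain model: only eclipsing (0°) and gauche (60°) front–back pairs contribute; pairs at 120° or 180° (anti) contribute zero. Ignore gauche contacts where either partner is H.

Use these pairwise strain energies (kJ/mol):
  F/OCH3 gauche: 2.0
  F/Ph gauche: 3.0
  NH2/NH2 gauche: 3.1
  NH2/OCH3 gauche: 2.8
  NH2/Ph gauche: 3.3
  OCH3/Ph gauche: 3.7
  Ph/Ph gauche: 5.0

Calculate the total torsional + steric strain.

9.1 kJ/mol

This conformer (staggered): OCH3–NH2 gauche, Ph–NH2 gauche, Ph–F gauche; 2.8 + 3.3 + 3.0 = 9.1 kJ/mol.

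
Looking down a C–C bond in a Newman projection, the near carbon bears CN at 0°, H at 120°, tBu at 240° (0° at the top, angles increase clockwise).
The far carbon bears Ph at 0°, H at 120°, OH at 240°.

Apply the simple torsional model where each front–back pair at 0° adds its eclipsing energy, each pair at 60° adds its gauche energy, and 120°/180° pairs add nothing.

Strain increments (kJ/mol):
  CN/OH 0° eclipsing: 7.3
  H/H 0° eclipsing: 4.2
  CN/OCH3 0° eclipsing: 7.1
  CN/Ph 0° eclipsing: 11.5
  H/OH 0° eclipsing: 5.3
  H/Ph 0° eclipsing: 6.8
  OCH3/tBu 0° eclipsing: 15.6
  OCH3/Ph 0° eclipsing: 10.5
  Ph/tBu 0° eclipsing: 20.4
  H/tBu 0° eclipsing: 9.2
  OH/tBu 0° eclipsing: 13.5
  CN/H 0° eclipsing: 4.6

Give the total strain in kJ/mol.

This conformer (eclipsed): CN(0°)/Ph(0°) eclipsed 11.5; H(120°)/H(120°) eclipsed 4.2; tBu(240°)/OH(240°) eclipsed 13.5 → 29.2 kJ/mol.

29.2 kJ/mol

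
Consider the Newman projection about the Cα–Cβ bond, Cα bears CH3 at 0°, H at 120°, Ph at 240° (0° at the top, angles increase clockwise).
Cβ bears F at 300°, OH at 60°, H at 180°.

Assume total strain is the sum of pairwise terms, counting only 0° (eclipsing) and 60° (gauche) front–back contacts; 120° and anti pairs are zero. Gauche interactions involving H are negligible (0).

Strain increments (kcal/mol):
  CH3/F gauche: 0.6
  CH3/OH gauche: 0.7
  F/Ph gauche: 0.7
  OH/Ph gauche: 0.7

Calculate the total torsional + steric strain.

2.0 kcal/mol

This conformer (staggered): CH3–F gauche, CH3–OH gauche, Ph–F gauche; 0.6 + 0.7 + 0.7 = 2.0 kcal/mol.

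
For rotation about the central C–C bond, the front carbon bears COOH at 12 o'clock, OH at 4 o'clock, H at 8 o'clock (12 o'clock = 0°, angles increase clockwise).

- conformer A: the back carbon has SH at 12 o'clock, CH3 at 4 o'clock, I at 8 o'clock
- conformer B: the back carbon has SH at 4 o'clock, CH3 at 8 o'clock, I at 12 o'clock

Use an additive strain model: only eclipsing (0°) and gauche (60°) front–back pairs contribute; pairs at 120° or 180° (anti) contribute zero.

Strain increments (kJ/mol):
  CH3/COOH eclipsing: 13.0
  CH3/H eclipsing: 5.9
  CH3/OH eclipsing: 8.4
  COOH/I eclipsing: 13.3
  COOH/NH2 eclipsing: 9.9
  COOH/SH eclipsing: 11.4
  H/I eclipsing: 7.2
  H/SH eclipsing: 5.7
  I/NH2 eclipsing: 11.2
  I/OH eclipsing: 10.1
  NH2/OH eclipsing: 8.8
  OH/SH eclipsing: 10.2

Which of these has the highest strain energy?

B

A is eclipsed. COOH at 0° is eclipsed with SH at 0° (11.4); OH at 120° is eclipsed with CH3 at 120° (8.4); H at 240° is eclipsed with I at 240° (7.2). Total 27.0 kJ/mol.
B is eclipsed. COOH at 0° is eclipsed with I at 0° (13.3); OH at 120° is eclipsed with SH at 120° (10.2); H at 240° is eclipsed with CH3 at 240° (5.9). Total 29.4 kJ/mol.
B has the highest total (29.4 kJ/mol).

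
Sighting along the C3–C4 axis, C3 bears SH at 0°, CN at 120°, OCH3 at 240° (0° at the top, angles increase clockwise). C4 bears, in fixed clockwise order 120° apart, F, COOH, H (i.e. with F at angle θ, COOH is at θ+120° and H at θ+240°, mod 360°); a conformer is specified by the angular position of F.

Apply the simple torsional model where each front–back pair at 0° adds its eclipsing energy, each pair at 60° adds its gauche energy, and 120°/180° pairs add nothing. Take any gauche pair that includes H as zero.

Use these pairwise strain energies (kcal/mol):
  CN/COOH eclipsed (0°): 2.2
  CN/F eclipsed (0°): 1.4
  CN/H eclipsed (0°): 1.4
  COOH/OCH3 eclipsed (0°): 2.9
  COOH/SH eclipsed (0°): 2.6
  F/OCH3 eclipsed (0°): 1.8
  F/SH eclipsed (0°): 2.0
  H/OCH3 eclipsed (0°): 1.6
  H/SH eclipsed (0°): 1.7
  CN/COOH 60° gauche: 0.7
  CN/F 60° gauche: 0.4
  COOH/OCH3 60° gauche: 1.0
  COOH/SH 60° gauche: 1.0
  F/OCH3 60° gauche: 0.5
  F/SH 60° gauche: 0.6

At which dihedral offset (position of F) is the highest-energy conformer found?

F at 0° (eclipsed): SH–F eclipsed, CN–COOH eclipsed, OCH3–H eclipsed; 2.0 + 2.2 + 1.6 = 5.8 kcal/mol.
F at 60° (staggered): SH–F gauche, CN–F gauche, CN–COOH gauche, OCH3–COOH gauche; 0.6 + 0.4 + 0.7 + 1.0 = 2.7 kcal/mol.
F at 120° (eclipsed): SH–H eclipsed, CN–F eclipsed, OCH3–COOH eclipsed; 1.7 + 1.4 + 2.9 = 6.0 kcal/mol.
F at 180° (staggered): SH–COOH gauche, CN–F gauche, OCH3–F gauche, OCH3–COOH gauche; 1.0 + 0.4 + 0.5 + 1.0 = 2.9 kcal/mol.
F at 240° (eclipsed): SH–COOH eclipsed, CN–H eclipsed, OCH3–F eclipsed; 2.6 + 1.4 + 1.8 = 5.8 kcal/mol.
F at 300° (staggered): SH–F gauche, SH–COOH gauche, CN–COOH gauche, OCH3–F gauche; 0.6 + 1.0 + 0.7 + 0.5 = 2.8 kcal/mol.
The maximum (6.0 kcal/mol) occurs with F at 120°.

120°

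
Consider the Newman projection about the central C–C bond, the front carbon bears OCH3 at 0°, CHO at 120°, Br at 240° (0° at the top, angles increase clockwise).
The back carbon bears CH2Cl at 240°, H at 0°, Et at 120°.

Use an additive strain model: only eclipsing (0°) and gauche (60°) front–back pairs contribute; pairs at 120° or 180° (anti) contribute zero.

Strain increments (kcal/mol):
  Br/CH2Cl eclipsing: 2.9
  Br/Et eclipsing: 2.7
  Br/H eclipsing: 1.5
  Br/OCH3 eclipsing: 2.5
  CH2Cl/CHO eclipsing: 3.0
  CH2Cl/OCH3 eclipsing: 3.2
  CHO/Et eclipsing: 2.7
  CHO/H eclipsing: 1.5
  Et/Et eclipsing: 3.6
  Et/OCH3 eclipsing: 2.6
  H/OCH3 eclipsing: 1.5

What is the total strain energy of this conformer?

7.1 kcal/mol

This conformer (eclipsed): OCH3–H eclipsed, CHO–Et eclipsed, Br–CH2Cl eclipsed; 1.5 + 2.7 + 2.9 = 7.1 kcal/mol.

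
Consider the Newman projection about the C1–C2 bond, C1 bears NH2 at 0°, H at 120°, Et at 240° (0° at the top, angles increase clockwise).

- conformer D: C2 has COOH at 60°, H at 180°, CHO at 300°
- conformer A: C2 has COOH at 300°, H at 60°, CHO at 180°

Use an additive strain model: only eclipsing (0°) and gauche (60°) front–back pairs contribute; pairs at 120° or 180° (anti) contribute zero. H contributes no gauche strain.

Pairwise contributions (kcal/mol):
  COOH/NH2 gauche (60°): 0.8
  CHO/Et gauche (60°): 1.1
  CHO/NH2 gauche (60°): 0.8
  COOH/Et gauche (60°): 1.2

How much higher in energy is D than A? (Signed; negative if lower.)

D is staggered. NH2 at 0° is gauche with COOH at 60° (0.8); NH2 at 0° is gauche with CHO at 300° (0.8); Et at 240° is gauche with CHO at 300° (1.1). Total 2.7 kcal/mol.
A is staggered. NH2 at 0° is gauche with COOH at 300° (0.8); Et at 240° is gauche with COOH at 300° (1.2); Et at 240° is gauche with CHO at 180° (1.1). Total 3.1 kcal/mol.
E(D) − E(A) = 2.7 − 3.1 = -0.4 kcal/mol.

-0.4 kcal/mol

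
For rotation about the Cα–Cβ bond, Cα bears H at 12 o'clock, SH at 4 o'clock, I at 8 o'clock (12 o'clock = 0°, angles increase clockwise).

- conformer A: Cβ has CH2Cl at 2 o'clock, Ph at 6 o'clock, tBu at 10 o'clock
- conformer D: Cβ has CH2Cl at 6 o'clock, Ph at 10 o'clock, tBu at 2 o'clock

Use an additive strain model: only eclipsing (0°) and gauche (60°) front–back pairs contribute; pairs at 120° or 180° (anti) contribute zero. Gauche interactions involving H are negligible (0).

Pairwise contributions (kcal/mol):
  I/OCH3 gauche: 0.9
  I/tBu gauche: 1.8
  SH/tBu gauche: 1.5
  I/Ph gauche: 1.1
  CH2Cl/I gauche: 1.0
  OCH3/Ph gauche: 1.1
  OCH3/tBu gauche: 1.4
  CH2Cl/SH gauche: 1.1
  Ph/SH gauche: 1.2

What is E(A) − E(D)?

+0.5 kcal/mol

A is staggered. SH at 120° is gauche with CH2Cl at 60° (1.1); SH at 120° is gauche with Ph at 180° (1.2); I at 240° is gauche with Ph at 180° (1.1); I at 240° is gauche with tBu at 300° (1.8). Total 5.2 kcal/mol.
D is staggered. SH at 120° is gauche with CH2Cl at 180° (1.1); SH at 120° is gauche with tBu at 60° (1.5); I at 240° is gauche with CH2Cl at 180° (1.0); I at 240° is gauche with Ph at 300° (1.1). Total 4.7 kcal/mol.
E(A) − E(D) = 5.2 − 4.7 = +0.5 kcal/mol.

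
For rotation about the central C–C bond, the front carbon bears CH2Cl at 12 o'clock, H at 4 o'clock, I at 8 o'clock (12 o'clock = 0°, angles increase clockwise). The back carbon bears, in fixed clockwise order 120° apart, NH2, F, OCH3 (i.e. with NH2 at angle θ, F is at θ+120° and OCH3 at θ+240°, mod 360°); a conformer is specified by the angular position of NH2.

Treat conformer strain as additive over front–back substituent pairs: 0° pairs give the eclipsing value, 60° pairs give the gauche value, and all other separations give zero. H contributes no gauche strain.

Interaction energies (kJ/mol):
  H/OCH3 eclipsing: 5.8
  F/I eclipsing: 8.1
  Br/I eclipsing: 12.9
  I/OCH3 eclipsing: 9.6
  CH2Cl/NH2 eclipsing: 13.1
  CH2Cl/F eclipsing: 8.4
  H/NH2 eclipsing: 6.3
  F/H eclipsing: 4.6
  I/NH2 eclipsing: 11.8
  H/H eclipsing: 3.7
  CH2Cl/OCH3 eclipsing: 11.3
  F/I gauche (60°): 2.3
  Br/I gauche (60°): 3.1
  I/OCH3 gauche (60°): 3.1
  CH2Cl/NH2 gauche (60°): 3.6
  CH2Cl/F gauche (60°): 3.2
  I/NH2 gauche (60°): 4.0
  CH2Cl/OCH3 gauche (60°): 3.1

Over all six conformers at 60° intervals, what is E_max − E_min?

15.2 kJ/mol

NH2 at 0° (eclipsed): CH2Cl(0°)/NH2(0°) eclipsed 13.1; H(120°)/F(120°) eclipsed 4.6; I(240°)/OCH3(240°) eclipsed 9.6 → 27.3 kJ/mol.
NH2 at 60° (staggered): CH2Cl(0°)/NH2(60°) gauche 3.6; CH2Cl(0°)/OCH3(300°) gauche 3.1; I(240°)/F(180°) gauche 2.3; I(240°)/OCH3(300°) gauche 3.1 → 12.1 kJ/mol.
NH2 at 120° (eclipsed): CH2Cl(0°)/OCH3(0°) eclipsed 11.3; H(120°)/NH2(120°) eclipsed 6.3; I(240°)/F(240°) eclipsed 8.1 → 25.7 kJ/mol.
NH2 at 180° (staggered): CH2Cl(0°)/F(300°) gauche 3.2; CH2Cl(0°)/OCH3(60°) gauche 3.1; I(240°)/NH2(180°) gauche 4.0; I(240°)/F(300°) gauche 2.3 → 12.6 kJ/mol.
NH2 at 240° (eclipsed): CH2Cl(0°)/F(0°) eclipsed 8.4; H(120°)/OCH3(120°) eclipsed 5.8; I(240°)/NH2(240°) eclipsed 11.8 → 26.0 kJ/mol.
NH2 at 300° (staggered): CH2Cl(0°)/NH2(300°) gauche 3.6; CH2Cl(0°)/F(60°) gauche 3.2; I(240°)/NH2(300°) gauche 4.0; I(240°)/OCH3(180°) gauche 3.1 → 13.9 kJ/mol.
Max at 0° (27.3 kJ/mol), min at 60° (12.1 kJ/mol); barrier = 15.2 kJ/mol.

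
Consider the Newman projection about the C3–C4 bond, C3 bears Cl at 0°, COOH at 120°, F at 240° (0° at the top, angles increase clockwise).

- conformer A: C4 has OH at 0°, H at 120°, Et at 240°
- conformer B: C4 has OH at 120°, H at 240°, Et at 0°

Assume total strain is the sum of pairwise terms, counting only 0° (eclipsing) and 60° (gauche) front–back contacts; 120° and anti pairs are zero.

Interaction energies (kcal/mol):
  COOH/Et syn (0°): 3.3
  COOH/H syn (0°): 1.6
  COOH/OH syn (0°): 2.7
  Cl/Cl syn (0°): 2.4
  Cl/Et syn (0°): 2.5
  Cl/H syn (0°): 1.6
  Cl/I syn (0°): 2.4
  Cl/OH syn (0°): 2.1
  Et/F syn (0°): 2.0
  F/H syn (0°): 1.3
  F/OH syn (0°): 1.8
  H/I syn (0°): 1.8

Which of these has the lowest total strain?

A (eclipsed): Cl–OH eclipsed, COOH–H eclipsed, F–Et eclipsed; 2.1 + 1.6 + 2.0 = 5.7 kcal/mol.
B (eclipsed): Cl–Et eclipsed, COOH–OH eclipsed, F–H eclipsed; 2.5 + 2.7 + 1.3 = 6.5 kcal/mol.
A has the lowest total (5.7 kcal/mol).

A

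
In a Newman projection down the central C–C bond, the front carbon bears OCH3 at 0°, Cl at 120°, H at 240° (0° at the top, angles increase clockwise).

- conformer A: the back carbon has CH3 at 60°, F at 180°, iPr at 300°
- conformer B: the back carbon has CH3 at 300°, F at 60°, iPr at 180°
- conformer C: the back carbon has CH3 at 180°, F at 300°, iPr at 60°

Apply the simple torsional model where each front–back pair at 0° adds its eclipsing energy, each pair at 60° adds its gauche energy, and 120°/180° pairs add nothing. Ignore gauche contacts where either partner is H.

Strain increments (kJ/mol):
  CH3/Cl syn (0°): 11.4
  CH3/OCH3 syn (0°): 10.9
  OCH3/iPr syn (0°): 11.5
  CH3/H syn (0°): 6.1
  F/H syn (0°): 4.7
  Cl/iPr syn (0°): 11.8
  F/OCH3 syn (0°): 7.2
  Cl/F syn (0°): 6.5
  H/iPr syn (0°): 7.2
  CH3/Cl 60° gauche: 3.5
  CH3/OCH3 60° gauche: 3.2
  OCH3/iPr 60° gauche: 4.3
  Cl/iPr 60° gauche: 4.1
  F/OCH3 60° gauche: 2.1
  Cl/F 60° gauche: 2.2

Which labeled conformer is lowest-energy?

A (staggered): OCH3–CH3 gauche, OCH3–iPr gauche, Cl–CH3 gauche, Cl–F gauche; 3.2 + 4.3 + 3.5 + 2.2 = 13.2 kJ/mol.
B (staggered): OCH3–CH3 gauche, OCH3–F gauche, Cl–F gauche, Cl–iPr gauche; 3.2 + 2.1 + 2.2 + 4.1 = 11.6 kJ/mol.
C (staggered): OCH3–F gauche, OCH3–iPr gauche, Cl–CH3 gauche, Cl–iPr gauche; 2.1 + 4.3 + 3.5 + 4.1 = 14.0 kJ/mol.
B has the lowest total (11.6 kJ/mol).

B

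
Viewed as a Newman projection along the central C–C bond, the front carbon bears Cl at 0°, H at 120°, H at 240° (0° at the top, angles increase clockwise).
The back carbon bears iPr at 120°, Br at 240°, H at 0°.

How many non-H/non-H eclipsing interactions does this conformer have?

Every eclipsing pair involves H, so the count is 0.

0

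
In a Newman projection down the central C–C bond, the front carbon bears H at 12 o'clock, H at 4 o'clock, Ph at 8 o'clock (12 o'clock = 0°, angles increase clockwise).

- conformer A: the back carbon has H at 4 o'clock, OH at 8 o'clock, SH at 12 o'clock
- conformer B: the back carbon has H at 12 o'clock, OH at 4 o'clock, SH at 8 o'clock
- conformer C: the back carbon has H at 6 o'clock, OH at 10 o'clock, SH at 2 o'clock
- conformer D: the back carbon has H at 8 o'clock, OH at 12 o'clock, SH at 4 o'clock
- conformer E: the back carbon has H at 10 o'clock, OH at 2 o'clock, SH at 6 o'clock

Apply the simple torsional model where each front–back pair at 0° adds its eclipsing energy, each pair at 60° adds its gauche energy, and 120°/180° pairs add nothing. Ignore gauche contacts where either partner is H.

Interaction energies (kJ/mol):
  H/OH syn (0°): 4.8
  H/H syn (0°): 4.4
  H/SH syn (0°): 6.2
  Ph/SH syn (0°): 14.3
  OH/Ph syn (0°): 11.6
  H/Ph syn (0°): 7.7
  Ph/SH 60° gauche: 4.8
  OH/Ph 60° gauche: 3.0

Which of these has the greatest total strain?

A (eclipsed): H(0°)/SH(0°) eclipsed 6.2; H(120°)/H(120°) eclipsed 4.4; Ph(240°)/OH(240°) eclipsed 11.6 → 22.2 kJ/mol.
B (eclipsed): H(0°)/H(0°) eclipsed 4.4; H(120°)/OH(120°) eclipsed 4.8; Ph(240°)/SH(240°) eclipsed 14.3 → 23.5 kJ/mol.
C (staggered): Ph(240°)/OH(300°) gauche 3.0 → 3.0 kJ/mol.
D (eclipsed): H(0°)/OH(0°) eclipsed 4.8; H(120°)/SH(120°) eclipsed 6.2; Ph(240°)/H(240°) eclipsed 7.7 → 18.7 kJ/mol.
E (staggered): Ph(240°)/SH(180°) gauche 4.8 → 4.8 kJ/mol.
B has the highest total (23.5 kJ/mol).

B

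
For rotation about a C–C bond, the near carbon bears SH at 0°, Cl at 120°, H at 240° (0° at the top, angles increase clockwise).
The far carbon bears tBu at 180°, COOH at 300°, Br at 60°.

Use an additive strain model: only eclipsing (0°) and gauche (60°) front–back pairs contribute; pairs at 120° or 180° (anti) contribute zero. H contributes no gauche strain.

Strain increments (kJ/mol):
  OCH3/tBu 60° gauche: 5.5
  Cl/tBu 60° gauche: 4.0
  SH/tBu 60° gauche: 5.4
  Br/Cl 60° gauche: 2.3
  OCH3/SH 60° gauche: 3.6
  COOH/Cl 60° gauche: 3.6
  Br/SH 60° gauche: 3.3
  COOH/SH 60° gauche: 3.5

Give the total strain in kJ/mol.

13.1 kJ/mol

This conformer (staggered): SH(0°)/COOH(300°) gauche 3.5; SH(0°)/Br(60°) gauche 3.3; Cl(120°)/tBu(180°) gauche 4.0; Cl(120°)/Br(60°) gauche 2.3 → 13.1 kJ/mol.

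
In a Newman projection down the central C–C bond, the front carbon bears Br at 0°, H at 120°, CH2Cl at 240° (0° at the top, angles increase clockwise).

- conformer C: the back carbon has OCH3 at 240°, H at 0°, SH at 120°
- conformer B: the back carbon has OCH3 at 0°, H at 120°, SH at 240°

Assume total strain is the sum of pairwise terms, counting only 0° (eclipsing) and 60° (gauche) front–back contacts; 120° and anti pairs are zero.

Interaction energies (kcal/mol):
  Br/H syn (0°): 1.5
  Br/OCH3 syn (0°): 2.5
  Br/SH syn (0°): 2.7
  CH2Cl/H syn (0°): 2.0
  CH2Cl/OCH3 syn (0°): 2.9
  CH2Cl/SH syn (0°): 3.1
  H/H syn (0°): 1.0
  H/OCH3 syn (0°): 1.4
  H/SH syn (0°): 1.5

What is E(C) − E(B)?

C (eclipsed): Br–H eclipsed, H–SH eclipsed, CH2Cl–OCH3 eclipsed; 1.5 + 1.5 + 2.9 = 5.9 kcal/mol.
B (eclipsed): Br–OCH3 eclipsed, H–H eclipsed, CH2Cl–SH eclipsed; 2.5 + 1.0 + 3.1 = 6.6 kcal/mol.
E(C) − E(B) = 5.9 − 6.6 = -0.7 kcal/mol.

-0.7 kcal/mol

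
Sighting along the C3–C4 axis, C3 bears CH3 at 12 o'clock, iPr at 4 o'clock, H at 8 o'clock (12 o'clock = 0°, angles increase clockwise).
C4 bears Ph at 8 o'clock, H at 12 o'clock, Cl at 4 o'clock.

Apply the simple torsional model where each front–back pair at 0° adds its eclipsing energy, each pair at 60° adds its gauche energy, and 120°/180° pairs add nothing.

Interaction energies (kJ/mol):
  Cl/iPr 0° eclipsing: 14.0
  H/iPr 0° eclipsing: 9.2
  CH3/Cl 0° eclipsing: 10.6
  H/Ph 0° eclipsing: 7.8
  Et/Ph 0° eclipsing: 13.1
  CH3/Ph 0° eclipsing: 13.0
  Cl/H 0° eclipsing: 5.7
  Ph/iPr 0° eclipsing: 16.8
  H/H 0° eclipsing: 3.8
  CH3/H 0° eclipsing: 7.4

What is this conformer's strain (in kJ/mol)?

29.2 kJ/mol

This conformer (eclipsed): CH3–H eclipsed, iPr–Cl eclipsed, H–Ph eclipsed; 7.4 + 14.0 + 7.8 = 29.2 kJ/mol.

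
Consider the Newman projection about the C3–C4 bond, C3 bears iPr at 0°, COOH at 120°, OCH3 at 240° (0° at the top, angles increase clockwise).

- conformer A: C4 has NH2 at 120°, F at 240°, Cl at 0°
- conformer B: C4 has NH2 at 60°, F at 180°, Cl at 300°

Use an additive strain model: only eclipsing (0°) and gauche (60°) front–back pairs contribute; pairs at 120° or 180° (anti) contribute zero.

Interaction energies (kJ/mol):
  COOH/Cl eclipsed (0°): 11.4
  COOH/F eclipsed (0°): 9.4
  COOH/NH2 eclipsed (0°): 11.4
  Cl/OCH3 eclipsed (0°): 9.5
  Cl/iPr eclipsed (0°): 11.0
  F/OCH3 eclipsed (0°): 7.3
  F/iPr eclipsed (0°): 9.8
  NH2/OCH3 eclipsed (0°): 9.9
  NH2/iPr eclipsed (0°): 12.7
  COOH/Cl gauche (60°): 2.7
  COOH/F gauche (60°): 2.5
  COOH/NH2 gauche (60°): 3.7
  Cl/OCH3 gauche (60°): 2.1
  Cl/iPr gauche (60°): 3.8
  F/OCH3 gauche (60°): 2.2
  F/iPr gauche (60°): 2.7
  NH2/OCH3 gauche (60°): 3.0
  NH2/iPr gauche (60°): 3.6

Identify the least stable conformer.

A (eclipsed): iPr(0°)/Cl(0°) eclipsed 11.0; COOH(120°)/NH2(120°) eclipsed 11.4; OCH3(240°)/F(240°) eclipsed 7.3 → 29.7 kJ/mol.
B (staggered): iPr(0°)/NH2(60°) gauche 3.6; iPr(0°)/Cl(300°) gauche 3.8; COOH(120°)/NH2(60°) gauche 3.7; COOH(120°)/F(180°) gauche 2.5; OCH3(240°)/F(180°) gauche 2.2; OCH3(240°)/Cl(300°) gauche 2.1 → 17.9 kJ/mol.
A has the highest total (29.7 kJ/mol).

A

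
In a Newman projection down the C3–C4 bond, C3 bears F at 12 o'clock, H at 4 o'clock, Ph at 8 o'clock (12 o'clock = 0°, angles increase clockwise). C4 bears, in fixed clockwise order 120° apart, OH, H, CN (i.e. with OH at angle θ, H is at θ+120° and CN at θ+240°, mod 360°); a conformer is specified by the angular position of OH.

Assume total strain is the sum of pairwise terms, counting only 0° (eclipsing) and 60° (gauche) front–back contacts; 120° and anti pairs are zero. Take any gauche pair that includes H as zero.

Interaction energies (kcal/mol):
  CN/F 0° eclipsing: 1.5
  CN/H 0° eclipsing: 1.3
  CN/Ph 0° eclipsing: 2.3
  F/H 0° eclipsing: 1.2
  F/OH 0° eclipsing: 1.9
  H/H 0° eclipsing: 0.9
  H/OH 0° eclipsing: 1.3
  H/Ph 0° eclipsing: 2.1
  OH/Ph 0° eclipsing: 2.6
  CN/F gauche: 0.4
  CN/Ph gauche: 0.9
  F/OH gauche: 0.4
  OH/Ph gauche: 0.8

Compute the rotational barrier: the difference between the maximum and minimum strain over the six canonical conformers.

3.9 kcal/mol

OH at 0° (eclipsed): F(0°)/OH(0°) eclipsed 1.9; H(120°)/H(120°) eclipsed 0.9; Ph(240°)/CN(240°) eclipsed 2.3 → 5.1 kcal/mol.
OH at 60° (staggered): F(0°)/OH(60°) gauche 0.4; F(0°)/CN(300°) gauche 0.4; Ph(240°)/CN(300°) gauche 0.9 → 1.7 kcal/mol.
OH at 120° (eclipsed): F(0°)/CN(0°) eclipsed 1.5; H(120°)/OH(120°) eclipsed 1.3; Ph(240°)/H(240°) eclipsed 2.1 → 4.9 kcal/mol.
OH at 180° (staggered): F(0°)/CN(60°) gauche 0.4; Ph(240°)/OH(180°) gauche 0.8 → 1.2 kcal/mol.
OH at 240° (eclipsed): F(0°)/H(0°) eclipsed 1.2; H(120°)/CN(120°) eclipsed 1.3; Ph(240°)/OH(240°) eclipsed 2.6 → 5.1 kcal/mol.
OH at 300° (staggered): F(0°)/OH(300°) gauche 0.4; Ph(240°)/OH(300°) gauche 0.8; Ph(240°)/CN(180°) gauche 0.9 → 2.1 kcal/mol.
Max at 0° (5.1 kcal/mol), min at 180° (1.2 kcal/mol); barrier = 3.9 kcal/mol.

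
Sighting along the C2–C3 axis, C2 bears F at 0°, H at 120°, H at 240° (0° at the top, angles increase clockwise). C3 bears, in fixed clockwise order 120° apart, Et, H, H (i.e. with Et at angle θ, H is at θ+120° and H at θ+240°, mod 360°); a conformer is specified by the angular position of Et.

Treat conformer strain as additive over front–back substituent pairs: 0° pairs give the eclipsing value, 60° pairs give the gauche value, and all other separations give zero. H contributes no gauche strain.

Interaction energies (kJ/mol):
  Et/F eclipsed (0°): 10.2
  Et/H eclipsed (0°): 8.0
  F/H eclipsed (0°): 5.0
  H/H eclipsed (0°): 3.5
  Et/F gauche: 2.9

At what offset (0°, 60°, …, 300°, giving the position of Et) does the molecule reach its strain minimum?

Et at 0° (eclipsed): F(0°)/Et(0°) eclipsed 10.2; H(120°)/H(120°) eclipsed 3.5; H(240°)/H(240°) eclipsed 3.5 → 17.2 kJ/mol.
Et at 60° (staggered): F(0°)/Et(60°) gauche 2.9 → 2.9 kJ/mol.
Et at 120° (eclipsed): F(0°)/H(0°) eclipsed 5.0; H(120°)/Et(120°) eclipsed 8.0; H(240°)/H(240°) eclipsed 3.5 → 16.5 kJ/mol.
Et at 180° (staggered): no non-H gauche contacts → 0.0 kJ/mol.
Et at 240° (eclipsed): F(0°)/H(0°) eclipsed 5.0; H(120°)/H(120°) eclipsed 3.5; H(240°)/Et(240°) eclipsed 8.0 → 16.5 kJ/mol.
Et at 300° (staggered): F(0°)/Et(300°) gauche 2.9 → 2.9 kJ/mol.
The minimum (0.0 kJ/mol) occurs with Et at 180°.

180°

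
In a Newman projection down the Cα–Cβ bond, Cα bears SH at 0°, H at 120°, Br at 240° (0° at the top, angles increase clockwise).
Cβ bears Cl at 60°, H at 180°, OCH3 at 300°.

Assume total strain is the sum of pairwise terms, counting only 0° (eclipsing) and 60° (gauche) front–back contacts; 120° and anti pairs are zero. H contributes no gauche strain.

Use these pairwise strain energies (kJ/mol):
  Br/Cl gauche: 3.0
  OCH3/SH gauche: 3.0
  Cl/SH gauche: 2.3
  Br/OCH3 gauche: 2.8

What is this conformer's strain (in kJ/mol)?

8.1 kJ/mol

This conformer (staggered): SH(0°)/Cl(60°) gauche 2.3; SH(0°)/OCH3(300°) gauche 3.0; Br(240°)/OCH3(300°) gauche 2.8 → 8.1 kJ/mol.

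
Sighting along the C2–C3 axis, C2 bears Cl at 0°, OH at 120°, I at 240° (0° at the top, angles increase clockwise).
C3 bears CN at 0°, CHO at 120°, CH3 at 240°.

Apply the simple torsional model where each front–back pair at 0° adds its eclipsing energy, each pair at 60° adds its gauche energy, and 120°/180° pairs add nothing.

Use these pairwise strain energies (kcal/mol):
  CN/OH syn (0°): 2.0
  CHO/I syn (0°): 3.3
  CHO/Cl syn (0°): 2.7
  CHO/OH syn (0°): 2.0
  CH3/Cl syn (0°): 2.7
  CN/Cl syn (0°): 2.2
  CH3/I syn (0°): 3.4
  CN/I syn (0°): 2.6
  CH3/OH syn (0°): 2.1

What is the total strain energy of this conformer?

7.6 kcal/mol

This conformer (eclipsed): Cl(0°)/CN(0°) eclipsed 2.2; OH(120°)/CHO(120°) eclipsed 2.0; I(240°)/CH3(240°) eclipsed 3.4 → 7.6 kcal/mol.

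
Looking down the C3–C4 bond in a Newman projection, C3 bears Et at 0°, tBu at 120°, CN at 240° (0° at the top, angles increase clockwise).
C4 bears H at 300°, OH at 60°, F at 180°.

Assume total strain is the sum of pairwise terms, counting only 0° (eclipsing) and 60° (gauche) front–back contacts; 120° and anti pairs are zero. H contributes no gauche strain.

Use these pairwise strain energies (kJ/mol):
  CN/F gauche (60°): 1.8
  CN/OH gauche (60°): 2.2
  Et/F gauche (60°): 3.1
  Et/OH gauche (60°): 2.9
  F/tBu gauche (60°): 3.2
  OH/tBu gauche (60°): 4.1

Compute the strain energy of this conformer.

12.0 kJ/mol

This conformer (staggered): Et–OH gauche, tBu–OH gauche, tBu–F gauche, CN–F gauche; 2.9 + 4.1 + 3.2 + 1.8 = 12.0 kJ/mol.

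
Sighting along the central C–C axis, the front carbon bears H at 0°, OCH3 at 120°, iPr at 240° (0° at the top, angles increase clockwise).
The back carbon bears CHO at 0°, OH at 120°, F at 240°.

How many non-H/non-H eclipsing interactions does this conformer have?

2

Non-H eclipsing pairs: OCH3(120°)/OH(120°); iPr(240°)/F(240°) — 2 interactions.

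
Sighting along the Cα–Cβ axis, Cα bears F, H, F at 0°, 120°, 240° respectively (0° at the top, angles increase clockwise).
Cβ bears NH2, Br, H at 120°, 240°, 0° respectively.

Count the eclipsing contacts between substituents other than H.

Non-H eclipsing pairs: F(240°)/Br(240°) — 1 interaction.

1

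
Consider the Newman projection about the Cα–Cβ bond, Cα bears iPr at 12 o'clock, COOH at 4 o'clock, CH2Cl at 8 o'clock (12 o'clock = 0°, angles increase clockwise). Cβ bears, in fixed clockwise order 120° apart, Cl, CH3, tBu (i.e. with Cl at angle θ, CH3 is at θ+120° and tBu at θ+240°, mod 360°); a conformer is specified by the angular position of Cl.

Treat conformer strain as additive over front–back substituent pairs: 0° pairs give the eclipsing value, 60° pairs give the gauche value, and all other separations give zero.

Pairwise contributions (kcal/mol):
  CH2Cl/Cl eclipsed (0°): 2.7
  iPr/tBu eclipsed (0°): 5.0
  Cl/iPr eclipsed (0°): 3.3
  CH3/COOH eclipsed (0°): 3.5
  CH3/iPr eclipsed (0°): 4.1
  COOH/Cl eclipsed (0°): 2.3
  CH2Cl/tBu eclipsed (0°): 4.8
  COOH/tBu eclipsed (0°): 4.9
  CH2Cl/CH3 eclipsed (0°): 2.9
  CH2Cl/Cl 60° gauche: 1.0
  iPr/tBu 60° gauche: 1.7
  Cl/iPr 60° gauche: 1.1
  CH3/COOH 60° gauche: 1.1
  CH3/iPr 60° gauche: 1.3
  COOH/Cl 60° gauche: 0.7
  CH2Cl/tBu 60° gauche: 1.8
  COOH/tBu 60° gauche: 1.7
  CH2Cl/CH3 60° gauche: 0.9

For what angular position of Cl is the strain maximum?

240°

Cl at 0° (eclipsed): iPr(0°)/Cl(0°) eclipsed 3.3; COOH(120°)/CH3(120°) eclipsed 3.5; CH2Cl(240°)/tBu(240°) eclipsed 4.8 → 11.6 kcal/mol.
Cl at 60° (staggered): iPr(0°)/Cl(60°) gauche 1.1; iPr(0°)/tBu(300°) gauche 1.7; COOH(120°)/Cl(60°) gauche 0.7; COOH(120°)/CH3(180°) gauche 1.1; CH2Cl(240°)/CH3(180°) gauche 0.9; CH2Cl(240°)/tBu(300°) gauche 1.8 → 7.3 kcal/mol.
Cl at 120° (eclipsed): iPr(0°)/tBu(0°) eclipsed 5.0; COOH(120°)/Cl(120°) eclipsed 2.3; CH2Cl(240°)/CH3(240°) eclipsed 2.9 → 10.2 kcal/mol.
Cl at 180° (staggered): iPr(0°)/CH3(300°) gauche 1.3; iPr(0°)/tBu(60°) gauche 1.7; COOH(120°)/Cl(180°) gauche 0.7; COOH(120°)/tBu(60°) gauche 1.7; CH2Cl(240°)/Cl(180°) gauche 1.0; CH2Cl(240°)/CH3(300°) gauche 0.9 → 7.3 kcal/mol.
Cl at 240° (eclipsed): iPr(0°)/CH3(0°) eclipsed 4.1; COOH(120°)/tBu(120°) eclipsed 4.9; CH2Cl(240°)/Cl(240°) eclipsed 2.7 → 11.7 kcal/mol.
Cl at 300° (staggered): iPr(0°)/Cl(300°) gauche 1.1; iPr(0°)/CH3(60°) gauche 1.3; COOH(120°)/CH3(60°) gauche 1.1; COOH(120°)/tBu(180°) gauche 1.7; CH2Cl(240°)/Cl(300°) gauche 1.0; CH2Cl(240°)/tBu(180°) gauche 1.8 → 8.0 kcal/mol.
The maximum (11.7 kcal/mol) occurs with Cl at 240°.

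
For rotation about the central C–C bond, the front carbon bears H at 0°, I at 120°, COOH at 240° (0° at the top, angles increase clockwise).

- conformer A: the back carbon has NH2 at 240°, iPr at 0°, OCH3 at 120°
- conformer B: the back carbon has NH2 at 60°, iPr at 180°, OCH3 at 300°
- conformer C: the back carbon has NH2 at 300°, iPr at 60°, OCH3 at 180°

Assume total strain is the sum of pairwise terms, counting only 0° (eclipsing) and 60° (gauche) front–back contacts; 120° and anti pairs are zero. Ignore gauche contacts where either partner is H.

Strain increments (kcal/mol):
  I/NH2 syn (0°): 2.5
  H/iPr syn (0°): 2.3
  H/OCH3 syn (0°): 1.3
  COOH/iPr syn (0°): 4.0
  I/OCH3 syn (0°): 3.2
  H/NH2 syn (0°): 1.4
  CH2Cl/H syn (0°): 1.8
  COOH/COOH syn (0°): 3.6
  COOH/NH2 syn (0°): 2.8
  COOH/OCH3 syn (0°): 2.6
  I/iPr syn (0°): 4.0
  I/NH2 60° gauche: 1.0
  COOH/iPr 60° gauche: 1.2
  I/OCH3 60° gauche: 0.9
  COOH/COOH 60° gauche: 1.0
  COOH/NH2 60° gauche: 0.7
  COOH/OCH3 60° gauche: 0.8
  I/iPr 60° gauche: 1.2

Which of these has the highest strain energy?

A (eclipsed): H–iPr eclipsed, I–OCH3 eclipsed, COOH–NH2 eclipsed; 2.3 + 3.2 + 2.8 = 8.3 kcal/mol.
B (staggered): I–NH2 gauche, I–iPr gauche, COOH–iPr gauche, COOH–OCH3 gauche; 1.0 + 1.2 + 1.2 + 0.8 = 4.2 kcal/mol.
C (staggered): I–iPr gauche, I–OCH3 gauche, COOH–NH2 gauche, COOH–OCH3 gauche; 1.2 + 0.9 + 0.7 + 0.8 = 3.6 kcal/mol.
A has the highest total (8.3 kcal/mol).

A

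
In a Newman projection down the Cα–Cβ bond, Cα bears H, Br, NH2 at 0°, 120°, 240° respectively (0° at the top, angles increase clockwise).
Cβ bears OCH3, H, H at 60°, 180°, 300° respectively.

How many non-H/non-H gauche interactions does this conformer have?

Non-H gauche pairs: Br(120°)/OCH3(60°) — 1 interaction.

1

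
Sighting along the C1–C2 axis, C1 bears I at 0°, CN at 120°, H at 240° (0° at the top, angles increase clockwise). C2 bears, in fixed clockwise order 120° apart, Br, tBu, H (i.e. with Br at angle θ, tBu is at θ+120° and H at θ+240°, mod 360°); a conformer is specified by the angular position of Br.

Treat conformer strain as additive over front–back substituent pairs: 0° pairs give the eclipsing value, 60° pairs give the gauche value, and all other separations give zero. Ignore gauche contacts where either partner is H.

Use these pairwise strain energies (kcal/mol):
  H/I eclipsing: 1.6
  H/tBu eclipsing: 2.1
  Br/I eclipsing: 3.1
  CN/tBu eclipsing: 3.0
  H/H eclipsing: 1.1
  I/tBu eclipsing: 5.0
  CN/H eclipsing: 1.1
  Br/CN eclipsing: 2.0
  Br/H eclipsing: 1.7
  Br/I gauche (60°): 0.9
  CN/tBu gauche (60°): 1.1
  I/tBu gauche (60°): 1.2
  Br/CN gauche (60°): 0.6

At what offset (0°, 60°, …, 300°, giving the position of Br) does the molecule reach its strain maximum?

240°

Br at 0° (eclipsed): I(0°)/Br(0°) eclipsed 3.1; CN(120°)/tBu(120°) eclipsed 3.0; H(240°)/H(240°) eclipsed 1.1 → 7.2 kcal/mol.
Br at 60° (staggered): I(0°)/Br(60°) gauche 0.9; CN(120°)/Br(60°) gauche 0.6; CN(120°)/tBu(180°) gauche 1.1 → 2.6 kcal/mol.
Br at 120° (eclipsed): I(0°)/H(0°) eclipsed 1.6; CN(120°)/Br(120°) eclipsed 2.0; H(240°)/tBu(240°) eclipsed 2.1 → 5.7 kcal/mol.
Br at 180° (staggered): I(0°)/tBu(300°) gauche 1.2; CN(120°)/Br(180°) gauche 0.6 → 1.8 kcal/mol.
Br at 240° (eclipsed): I(0°)/tBu(0°) eclipsed 5.0; CN(120°)/H(120°) eclipsed 1.1; H(240°)/Br(240°) eclipsed 1.7 → 7.8 kcal/mol.
Br at 300° (staggered): I(0°)/Br(300°) gauche 0.9; I(0°)/tBu(60°) gauche 1.2; CN(120°)/tBu(60°) gauche 1.1 → 3.2 kcal/mol.
The maximum (7.8 kcal/mol) occurs with Br at 240°.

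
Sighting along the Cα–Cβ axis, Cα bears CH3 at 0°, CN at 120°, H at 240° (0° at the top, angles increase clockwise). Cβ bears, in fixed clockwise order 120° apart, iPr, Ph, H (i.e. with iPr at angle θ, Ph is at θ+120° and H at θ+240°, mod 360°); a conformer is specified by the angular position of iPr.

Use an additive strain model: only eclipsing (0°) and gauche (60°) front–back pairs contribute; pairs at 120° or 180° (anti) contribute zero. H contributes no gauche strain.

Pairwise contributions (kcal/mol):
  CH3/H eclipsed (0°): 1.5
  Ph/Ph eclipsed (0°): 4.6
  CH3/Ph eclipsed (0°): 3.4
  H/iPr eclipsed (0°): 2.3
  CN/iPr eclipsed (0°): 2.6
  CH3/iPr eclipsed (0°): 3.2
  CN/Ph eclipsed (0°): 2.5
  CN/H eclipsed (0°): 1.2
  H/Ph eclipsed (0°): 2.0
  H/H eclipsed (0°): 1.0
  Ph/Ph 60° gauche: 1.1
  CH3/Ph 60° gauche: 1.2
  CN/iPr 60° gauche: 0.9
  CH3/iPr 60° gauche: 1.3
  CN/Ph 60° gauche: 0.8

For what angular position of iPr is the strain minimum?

iPr at 0° (eclipsed): CH3(0°)/iPr(0°) eclipsed 3.2; CN(120°)/Ph(120°) eclipsed 2.5; H(240°)/H(240°) eclipsed 1.0 → 6.7 kcal/mol.
iPr at 60° (staggered): CH3(0°)/iPr(60°) gauche 1.3; CN(120°)/iPr(60°) gauche 0.9; CN(120°)/Ph(180°) gauche 0.8 → 3.0 kcal/mol.
iPr at 120° (eclipsed): CH3(0°)/H(0°) eclipsed 1.5; CN(120°)/iPr(120°) eclipsed 2.6; H(240°)/Ph(240°) eclipsed 2.0 → 6.1 kcal/mol.
iPr at 180° (staggered): CH3(0°)/Ph(300°) gauche 1.2; CN(120°)/iPr(180°) gauche 0.9 → 2.1 kcal/mol.
iPr at 240° (eclipsed): CH3(0°)/Ph(0°) eclipsed 3.4; CN(120°)/H(120°) eclipsed 1.2; H(240°)/iPr(240°) eclipsed 2.3 → 6.9 kcal/mol.
iPr at 300° (staggered): CH3(0°)/iPr(300°) gauche 1.3; CH3(0°)/Ph(60°) gauche 1.2; CN(120°)/Ph(60°) gauche 0.8 → 3.3 kcal/mol.
The minimum (2.1 kcal/mol) occurs with iPr at 180°.

180°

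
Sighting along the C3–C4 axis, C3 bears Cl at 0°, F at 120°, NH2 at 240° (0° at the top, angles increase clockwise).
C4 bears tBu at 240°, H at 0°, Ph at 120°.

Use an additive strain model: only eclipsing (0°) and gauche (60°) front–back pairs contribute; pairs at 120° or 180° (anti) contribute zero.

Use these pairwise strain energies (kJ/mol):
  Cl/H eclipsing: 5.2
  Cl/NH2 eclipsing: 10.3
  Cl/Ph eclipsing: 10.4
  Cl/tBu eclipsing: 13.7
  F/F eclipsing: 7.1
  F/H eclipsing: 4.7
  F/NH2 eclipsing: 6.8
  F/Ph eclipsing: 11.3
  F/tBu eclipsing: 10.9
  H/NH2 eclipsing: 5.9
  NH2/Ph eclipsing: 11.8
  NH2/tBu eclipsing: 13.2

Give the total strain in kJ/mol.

This conformer (eclipsed): Cl(0°)/H(0°) eclipsed 5.2; F(120°)/Ph(120°) eclipsed 11.3; NH2(240°)/tBu(240°) eclipsed 13.2 → 29.7 kJ/mol.

29.7 kJ/mol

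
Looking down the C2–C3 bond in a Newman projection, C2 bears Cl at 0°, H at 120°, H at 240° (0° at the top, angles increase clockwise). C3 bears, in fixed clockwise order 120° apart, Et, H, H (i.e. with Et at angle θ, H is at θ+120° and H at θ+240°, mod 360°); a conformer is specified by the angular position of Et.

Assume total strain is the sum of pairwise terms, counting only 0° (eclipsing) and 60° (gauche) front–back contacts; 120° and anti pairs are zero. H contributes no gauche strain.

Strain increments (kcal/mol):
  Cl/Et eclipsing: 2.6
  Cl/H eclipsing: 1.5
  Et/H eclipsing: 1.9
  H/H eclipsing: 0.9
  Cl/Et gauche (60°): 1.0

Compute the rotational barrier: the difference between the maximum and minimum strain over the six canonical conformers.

4.4 kcal/mol

Et at 0° is eclipsed. Cl at 0° is eclipsed with Et at 0° (2.6); H at 120° is eclipsed with H at 120° (0.9); H at 240° is eclipsed with H at 240° (0.9). Total 4.4 kcal/mol.
Et at 60° is staggered. Cl at 0° is gauche with Et at 60° (1.0). Total 1.0 kcal/mol.
Et at 120° is eclipsed. Cl at 0° is eclipsed with H at 0° (1.5); H at 120° is eclipsed with Et at 120° (1.9); H at 240° is eclipsed with H at 240° (0.9). Total 4.3 kcal/mol.
Et at 180° (staggered): no non-H gauche contacts → 0.0 kcal/mol.
Et at 240° is eclipsed. Cl at 0° is eclipsed with H at 0° (1.5); H at 120° is eclipsed with H at 120° (0.9); H at 240° is eclipsed with Et at 240° (1.9). Total 4.3 kcal/mol.
Et at 300° is staggered. Cl at 0° is gauche with Et at 300° (1.0). Total 1.0 kcal/mol.
Max at 0° (4.4 kcal/mol), min at 180° (0.0 kcal/mol); barrier = 4.4 kcal/mol.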